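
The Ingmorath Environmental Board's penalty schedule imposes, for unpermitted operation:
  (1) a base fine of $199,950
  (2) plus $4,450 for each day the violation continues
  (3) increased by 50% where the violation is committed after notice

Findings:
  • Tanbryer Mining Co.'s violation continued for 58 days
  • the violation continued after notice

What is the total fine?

Per-day component: 58 × $4,450 = $258,100
Base plus per-day: $199,950 + $258,100 = $458,050
Enhancement: 50% of $458,050 = $229,025
Enhanced fine: $458,050 + $229,025 = $687,075

Civil penalty: $687,075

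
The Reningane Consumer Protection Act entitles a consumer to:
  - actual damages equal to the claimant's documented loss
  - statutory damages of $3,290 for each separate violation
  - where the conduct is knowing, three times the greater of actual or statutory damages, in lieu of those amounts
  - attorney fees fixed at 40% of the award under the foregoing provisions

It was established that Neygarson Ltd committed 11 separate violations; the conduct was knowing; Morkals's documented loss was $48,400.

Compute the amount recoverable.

$203,280

Statutory damages: 11 × $3,290 = $36,190
Greater of actual damages ($48,400) or statutory damages ($36,190): $48,400
Trebled: 3 × $48,400 = $145,200
Attorney fees: 40% of $145,200 = $58,080
Total recovery: $145,200 + $58,080 = $203,280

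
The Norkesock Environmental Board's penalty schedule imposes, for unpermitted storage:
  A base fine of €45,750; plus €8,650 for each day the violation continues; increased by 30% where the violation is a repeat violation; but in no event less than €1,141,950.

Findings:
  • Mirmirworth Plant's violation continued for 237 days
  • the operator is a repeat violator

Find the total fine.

Per-day component: 237 × €8,650 = €2,050,050
Base plus per-day: €45,750 + €2,050,050 = €2,095,800
Enhancement: 30% of €2,095,800 = €628,740
Enhanced fine: €2,095,800 + €628,740 = €2,724,540
Minimum €1,141,950: €2,724,540 meets the minimum, no increase.

€2,724,540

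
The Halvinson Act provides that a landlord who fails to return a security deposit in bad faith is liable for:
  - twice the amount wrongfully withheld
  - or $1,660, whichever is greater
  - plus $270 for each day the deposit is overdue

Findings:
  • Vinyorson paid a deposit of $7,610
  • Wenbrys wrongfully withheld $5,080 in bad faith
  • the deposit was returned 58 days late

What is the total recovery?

Recovery: $25,820

Doubled: 2 × $5,080 = $10,160
Minimum $1,660: $10,160 meets the minimum, no increase.
Late-return penalty: 58 × $270 = $15,660
Damages plus late penalty: $10,160 + $15,660 = $25,820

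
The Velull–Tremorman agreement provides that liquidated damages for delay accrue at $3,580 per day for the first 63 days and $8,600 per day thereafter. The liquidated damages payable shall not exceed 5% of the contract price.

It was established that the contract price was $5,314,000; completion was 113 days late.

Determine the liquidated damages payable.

$265,700

First 63 days: 63 × $3,580 = $225,540
Remaining days: (113 − 63) × $8,600 = $430,000
Accrued per-day damages: $225,540 + $430,000 = $655,540
Cap: 5% of $5,314,000 = $265,700
Cap at $265,700: $655,540 exceeds the cap → $265,700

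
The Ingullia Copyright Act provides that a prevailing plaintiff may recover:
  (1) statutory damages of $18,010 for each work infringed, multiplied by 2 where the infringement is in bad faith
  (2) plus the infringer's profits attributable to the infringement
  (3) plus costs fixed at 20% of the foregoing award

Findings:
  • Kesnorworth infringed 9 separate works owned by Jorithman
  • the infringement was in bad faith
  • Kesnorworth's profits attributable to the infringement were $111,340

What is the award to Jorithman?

$522,624

Statutory damages: 9 × $18,010 = $162,090
Doubled: 2 × $162,090 = $324,180
Combined award: $324,180 + $111,340 = $435,520
Costs: 20% of $435,520 = $87,104
Award plus costs: $435,520 + $87,104 = $522,624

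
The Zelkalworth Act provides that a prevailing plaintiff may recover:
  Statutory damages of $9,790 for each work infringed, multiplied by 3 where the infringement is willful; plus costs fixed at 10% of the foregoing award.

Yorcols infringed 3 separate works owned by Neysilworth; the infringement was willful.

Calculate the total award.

Statutory damages: 3 × $9,790 = $29,370
Trebled: 3 × $29,370 = $88,110
Costs: 10% of $88,110 = $8,811
Award plus costs: $88,110 + $8,811 = $96,921

$96,921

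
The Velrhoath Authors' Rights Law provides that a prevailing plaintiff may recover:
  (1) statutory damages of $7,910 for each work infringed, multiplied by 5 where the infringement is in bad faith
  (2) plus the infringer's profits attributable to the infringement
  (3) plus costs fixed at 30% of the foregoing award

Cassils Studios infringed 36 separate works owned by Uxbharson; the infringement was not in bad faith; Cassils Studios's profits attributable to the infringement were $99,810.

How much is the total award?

Statutory damages: 36 × $7,910 = $284,760
Infringement not in bad faith: no ×5 enhancement.
Combined award: $284,760 + $99,810 = $384,570
Costs: 30% of $384,570 = $115,371
Award plus costs: $384,570 + $115,371 = $499,941

$499,941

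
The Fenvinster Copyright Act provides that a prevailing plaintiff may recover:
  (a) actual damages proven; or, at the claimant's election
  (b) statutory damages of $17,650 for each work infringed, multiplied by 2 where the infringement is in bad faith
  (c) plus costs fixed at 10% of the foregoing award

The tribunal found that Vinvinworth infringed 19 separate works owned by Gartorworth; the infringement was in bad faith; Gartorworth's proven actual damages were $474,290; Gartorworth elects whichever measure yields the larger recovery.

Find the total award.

$737,770

Statutory damages: 19 × $17,650 = $335,350
Doubled: 2 × $335,350 = $670,700
Greater of actual damages ($474,290) or enhanced statutory damages ($670,700): $670,700
Costs: 10% of $670,700 = $67,070
Award plus costs: $670,700 + $67,070 = $737,770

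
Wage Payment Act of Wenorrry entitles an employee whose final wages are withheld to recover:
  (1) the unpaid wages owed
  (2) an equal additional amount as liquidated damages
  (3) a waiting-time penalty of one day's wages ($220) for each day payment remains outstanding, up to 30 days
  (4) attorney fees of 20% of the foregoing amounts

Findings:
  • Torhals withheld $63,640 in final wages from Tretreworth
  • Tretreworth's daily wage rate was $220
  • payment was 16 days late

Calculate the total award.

Liquidated damages (equal amount): $63,640
Penalty days: min(16, 30) = 16
Waiting-time penalty: 16 × $220 = $3,520
Subtotal: $63,640 + $63,640 + $3,520 = $130,800
Attorney fees: 20% of $130,800 = $26,160
Total award: $130,800 + $26,160 = $156,960

$156,960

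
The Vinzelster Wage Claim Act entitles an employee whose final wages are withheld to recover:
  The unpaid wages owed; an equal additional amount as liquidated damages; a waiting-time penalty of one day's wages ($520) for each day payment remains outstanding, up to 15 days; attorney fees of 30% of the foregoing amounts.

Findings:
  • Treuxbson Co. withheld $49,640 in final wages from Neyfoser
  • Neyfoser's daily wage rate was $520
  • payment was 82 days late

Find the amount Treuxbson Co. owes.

Total award: $139,204

Liquidated damages (equal amount): $49,640
Penalty days: min(82, 15) = 15
Waiting-time penalty: 15 × $520 = $7,800
Subtotal: $49,640 + $49,640 + $7,800 = $107,080
Attorney fees: 30% of $107,080 = $32,124
Total award: $107,080 + $32,124 = $139,204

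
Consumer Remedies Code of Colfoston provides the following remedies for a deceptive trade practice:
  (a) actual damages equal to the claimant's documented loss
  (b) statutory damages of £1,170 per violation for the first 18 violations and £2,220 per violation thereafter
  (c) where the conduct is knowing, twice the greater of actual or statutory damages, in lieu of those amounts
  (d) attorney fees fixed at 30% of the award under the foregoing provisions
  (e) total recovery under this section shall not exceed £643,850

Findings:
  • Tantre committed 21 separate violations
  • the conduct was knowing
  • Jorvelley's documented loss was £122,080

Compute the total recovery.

£317,408

First 18 violations: 18 × £1,170 = £21,060
Remaining violations: (21 − 18) × £2,220 = £6,660
Statutory damages: £21,060 + £6,660 = £27,720
Greater of actual damages (£122,080) or statutory damages (£27,720): £122,080
Doubled: 2 × £122,080 = £244,160
Attorney fees: 30% of £244,160 = £73,248
Total before cap: £244,160 + £73,248 = £317,408
Cap at £643,850: £317,408 is within the cap, no reduction.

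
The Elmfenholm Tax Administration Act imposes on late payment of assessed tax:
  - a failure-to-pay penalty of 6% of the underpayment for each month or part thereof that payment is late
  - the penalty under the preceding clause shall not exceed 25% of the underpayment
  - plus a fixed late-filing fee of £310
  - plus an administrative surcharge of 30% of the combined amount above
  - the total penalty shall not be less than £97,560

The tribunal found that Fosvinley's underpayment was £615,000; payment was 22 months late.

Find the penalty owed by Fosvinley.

£200,278

Accrued rate: 6% × 22 = 132%, capped at 25% → 25%
Failure-to-pay penalty: 25% of £615,000 = £153,750
Penalty before surcharge: £153,750 + £310 = £154,060
Administrative surcharge: 30% of £154,060 = £46,218
Total penalty: £154,060 + £46,218 = £200,278
Minimum £97,560: £200,278 meets the minimum, no increase.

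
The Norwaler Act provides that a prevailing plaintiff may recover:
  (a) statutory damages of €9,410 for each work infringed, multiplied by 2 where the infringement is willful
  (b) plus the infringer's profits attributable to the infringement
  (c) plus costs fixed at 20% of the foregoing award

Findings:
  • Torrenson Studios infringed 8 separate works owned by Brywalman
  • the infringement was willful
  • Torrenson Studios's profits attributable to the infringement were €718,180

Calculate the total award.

Statutory damages: 8 × €9,410 = €75,280
Doubled: 2 × €75,280 = €150,560
Combined award: €150,560 + €718,180 = €868,740
Costs: 20% of €868,740 = €173,748
Award plus costs: €868,740 + €173,748 = €1,042,488

€1,042,488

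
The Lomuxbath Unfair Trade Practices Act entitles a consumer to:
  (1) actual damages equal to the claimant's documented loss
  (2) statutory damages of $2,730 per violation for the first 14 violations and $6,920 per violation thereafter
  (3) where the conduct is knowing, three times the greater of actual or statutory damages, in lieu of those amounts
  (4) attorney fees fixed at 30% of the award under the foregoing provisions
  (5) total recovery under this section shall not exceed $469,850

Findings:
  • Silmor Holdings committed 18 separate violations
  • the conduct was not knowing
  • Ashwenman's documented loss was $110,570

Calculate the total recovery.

First 14 violations: 14 × $2,730 = $38,220
Remaining violations: (18 − 14) × $6,920 = $27,680
Statutory damages: $38,220 + $27,680 = $65,900
Conduct not knowing: the in-lieu enhancement does not apply.
Actual plus statutory damages: $110,570 + $65,900 = $176,470
Attorney fees: 30% of $176,470 = $52,941
Total before cap: $176,470 + $52,941 = $229,411
Cap at $469,850: $229,411 is within the cap, no reduction.

Total recovery: $229,411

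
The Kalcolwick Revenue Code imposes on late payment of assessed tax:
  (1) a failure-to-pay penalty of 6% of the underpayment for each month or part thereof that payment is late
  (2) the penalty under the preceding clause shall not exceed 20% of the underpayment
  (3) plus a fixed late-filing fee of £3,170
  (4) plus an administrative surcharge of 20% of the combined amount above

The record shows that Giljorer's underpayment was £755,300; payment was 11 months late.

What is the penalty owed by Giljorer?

£185,076

Accrued rate: 6% × 11 = 66%, capped at 20% → 20%
Failure-to-pay penalty: 20% of £755,300 = £151,060
Penalty before surcharge: £151,060 + £3,170 = £154,230
Administrative surcharge: 20% of £154,230 = £30,846
Total penalty: £154,230 + £30,846 = £185,076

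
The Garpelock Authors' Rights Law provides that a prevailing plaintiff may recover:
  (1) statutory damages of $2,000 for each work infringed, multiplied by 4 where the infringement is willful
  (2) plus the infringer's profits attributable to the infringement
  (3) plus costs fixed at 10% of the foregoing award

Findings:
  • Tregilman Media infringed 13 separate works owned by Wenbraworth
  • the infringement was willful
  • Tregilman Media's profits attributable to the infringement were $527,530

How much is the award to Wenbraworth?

Statutory damages: 13 × $2,000 = $26,000
Multiplied by 4: 4 × $26,000 = $104,000
Combined award: $104,000 + $527,530 = $631,530
Costs: 10% of $631,530 = $63,153
Award plus costs: $631,530 + $63,153 = $694,683

Award: $694,683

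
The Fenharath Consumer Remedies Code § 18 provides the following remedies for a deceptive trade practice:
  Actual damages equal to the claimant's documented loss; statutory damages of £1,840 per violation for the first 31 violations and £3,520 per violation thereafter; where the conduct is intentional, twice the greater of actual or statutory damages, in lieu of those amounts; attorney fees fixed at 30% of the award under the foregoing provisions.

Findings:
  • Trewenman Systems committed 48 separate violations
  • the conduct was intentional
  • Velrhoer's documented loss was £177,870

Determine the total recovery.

First 31 violations: 31 × £1,840 = £57,040
Remaining violations: (48 − 31) × £3,520 = £59,840
Statutory damages: £57,040 + £59,840 = £116,880
Greater of actual damages (£177,870) or statutory damages (£116,880): £177,870
Doubled: 2 × £177,870 = £355,740
Attorney fees: 30% of £355,740 = £106,722
Total recovery: £355,740 + £106,722 = £462,462

Total recovery: £462,462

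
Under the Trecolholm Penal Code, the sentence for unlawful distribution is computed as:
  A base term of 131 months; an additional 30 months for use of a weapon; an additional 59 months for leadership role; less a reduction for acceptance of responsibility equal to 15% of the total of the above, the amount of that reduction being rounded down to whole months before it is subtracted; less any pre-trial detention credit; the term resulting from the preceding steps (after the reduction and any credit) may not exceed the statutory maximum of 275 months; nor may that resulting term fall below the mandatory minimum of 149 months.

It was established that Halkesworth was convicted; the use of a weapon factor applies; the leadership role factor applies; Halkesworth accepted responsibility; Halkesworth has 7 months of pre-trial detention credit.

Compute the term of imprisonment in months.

180 months

Use of a weapon enhancement: +30 months
Leadership role enhancement: +59 months
Adjusted term: 131 months + 30 months + 59 months = 220 months
Acceptance of responsibility reduction: 15% of 220 months = 33 months (rounded down)
After reduction: 220 − 33 = 187 months
Less pre-trial detention credit: 187 months − 7 months = 180 months
Cap at 275 months: 180 months is within the cap, no reduction.
Minimum 149 months: 180 months meets the minimum, no increase.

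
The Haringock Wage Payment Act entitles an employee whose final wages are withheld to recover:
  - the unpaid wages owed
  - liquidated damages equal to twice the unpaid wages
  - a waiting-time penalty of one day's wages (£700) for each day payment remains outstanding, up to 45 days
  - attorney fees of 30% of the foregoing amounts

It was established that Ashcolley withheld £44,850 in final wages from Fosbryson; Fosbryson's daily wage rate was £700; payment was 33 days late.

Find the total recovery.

£204,945

Doubled: 2 × £44,850 = £89,700
Penalty days: min(33, 45) = 33
Waiting-time penalty: 33 × £700 = £23,100
Subtotal: £44,850 + £89,700 + £23,100 = £157,650
Attorney fees: 30% of £157,650 = £47,295
Total award: £157,650 + £47,295 = £204,945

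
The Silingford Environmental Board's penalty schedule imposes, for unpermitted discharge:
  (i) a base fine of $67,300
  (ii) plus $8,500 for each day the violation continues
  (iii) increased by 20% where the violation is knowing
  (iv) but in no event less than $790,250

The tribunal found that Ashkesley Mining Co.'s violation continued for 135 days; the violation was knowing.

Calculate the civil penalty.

$1,457,760

Per-day component: 135 × $8,500 = $1,147,500
Base plus per-day: $67,300 + $1,147,500 = $1,214,800
Enhancement: 20% of $1,214,800 = $242,960
Enhanced fine: $1,214,800 + $242,960 = $1,457,760
Minimum $790,250: $1,457,760 meets the minimum, no increase.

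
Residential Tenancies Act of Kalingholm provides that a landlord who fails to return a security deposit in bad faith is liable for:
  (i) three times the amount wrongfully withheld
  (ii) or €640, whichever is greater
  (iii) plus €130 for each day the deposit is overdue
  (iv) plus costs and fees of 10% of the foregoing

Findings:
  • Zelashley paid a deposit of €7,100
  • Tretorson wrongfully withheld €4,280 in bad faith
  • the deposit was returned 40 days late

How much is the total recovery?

€19,844

Trebled: 3 × €4,280 = €12,840
Minimum €640: €12,840 meets the minimum, no increase.
Late-return penalty: 40 × €130 = €5,200
Damages plus late penalty: €12,840 + €5,200 = €18,040
Costs and fees: 10% of €18,040 = €1,804
Total recovery: €18,040 + €1,804 = €19,844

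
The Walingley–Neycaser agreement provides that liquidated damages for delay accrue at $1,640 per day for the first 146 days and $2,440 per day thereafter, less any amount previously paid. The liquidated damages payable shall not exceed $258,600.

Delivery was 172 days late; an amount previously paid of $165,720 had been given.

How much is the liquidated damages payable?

$137,160

First 146 days: 146 × $1,640 = $239,440
Remaining days: (172 − 146) × $2,440 = $63,440
Accrued per-day damages: $239,440 + $63,440 = $302,880
Less amount previously paid: $302,880 − $165,720 = $137,160
Cap at $258,600: $137,160 is within the cap, no reduction.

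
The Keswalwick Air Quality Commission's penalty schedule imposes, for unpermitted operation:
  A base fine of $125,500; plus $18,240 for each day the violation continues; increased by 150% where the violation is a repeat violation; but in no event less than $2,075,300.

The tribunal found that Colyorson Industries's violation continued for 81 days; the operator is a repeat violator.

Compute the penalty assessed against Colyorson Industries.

Civil penalty: $4,007,350

Per-day component: 81 × $18,240 = $1,477,440
Base plus per-day: $125,500 + $1,477,440 = $1,602,940
Enhancement: 150% of $1,602,940 = $2,404,410
Enhanced fine: $1,602,940 + $2,404,410 = $4,007,350
Minimum $2,075,300: $4,007,350 meets the minimum, no increase.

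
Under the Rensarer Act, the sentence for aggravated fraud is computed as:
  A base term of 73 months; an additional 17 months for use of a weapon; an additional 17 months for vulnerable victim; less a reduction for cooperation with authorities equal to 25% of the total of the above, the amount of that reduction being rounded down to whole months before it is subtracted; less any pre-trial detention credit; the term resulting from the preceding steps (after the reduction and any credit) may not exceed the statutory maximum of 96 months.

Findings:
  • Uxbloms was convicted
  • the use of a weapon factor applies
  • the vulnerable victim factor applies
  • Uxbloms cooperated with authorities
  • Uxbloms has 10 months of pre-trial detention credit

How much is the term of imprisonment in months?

71 months

Use of a weapon enhancement: +17 months
Vulnerable victim enhancement: +17 months
Adjusted term: 73 months + 17 months + 17 months = 107 months
Cooperation with authorities reduction: 25% of 107 months = 26 months (rounded down)
After reduction: 107 − 26 = 81 months
Less pre-trial detention credit: 81 months − 10 months = 71 months
Cap at 96 months: 71 months is within the cap, no reduction.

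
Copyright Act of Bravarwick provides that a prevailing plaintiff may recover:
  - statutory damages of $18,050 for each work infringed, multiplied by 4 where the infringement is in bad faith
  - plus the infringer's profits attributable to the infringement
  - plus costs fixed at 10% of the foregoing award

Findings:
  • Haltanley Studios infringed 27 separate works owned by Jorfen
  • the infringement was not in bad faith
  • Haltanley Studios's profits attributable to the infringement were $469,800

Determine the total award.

Statutory damages: 27 × $18,050 = $487,350
Infringement not in bad faith: no ×4 enhancement.
Combined award: $487,350 + $469,800 = $957,150
Costs: 10% of $957,150 = $95,715
Award plus costs: $957,150 + $95,715 = $1,052,865

$1,052,865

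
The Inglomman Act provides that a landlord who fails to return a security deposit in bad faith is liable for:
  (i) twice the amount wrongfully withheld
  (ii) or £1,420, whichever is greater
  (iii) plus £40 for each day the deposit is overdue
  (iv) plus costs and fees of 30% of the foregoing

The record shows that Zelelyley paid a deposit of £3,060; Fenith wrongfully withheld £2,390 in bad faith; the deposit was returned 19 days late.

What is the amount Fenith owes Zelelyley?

Doubled: 2 × £2,390 = £4,780
Minimum £1,420: £4,780 meets the minimum, no increase.
Late-return penalty: 19 × £40 = £760
Damages plus late penalty: £4,780 + £760 = £5,540
Costs and fees: 30% of £5,540 = £1,662
Total recovery: £5,540 + £1,662 = £7,202

£7,202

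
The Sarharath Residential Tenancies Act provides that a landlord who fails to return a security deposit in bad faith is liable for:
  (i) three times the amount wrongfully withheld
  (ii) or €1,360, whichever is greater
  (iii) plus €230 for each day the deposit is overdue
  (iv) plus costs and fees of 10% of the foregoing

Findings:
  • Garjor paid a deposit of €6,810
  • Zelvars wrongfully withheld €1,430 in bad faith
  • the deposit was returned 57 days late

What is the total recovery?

€19,140

Trebled: 3 × €1,430 = €4,290
Minimum €1,360: €4,290 meets the minimum, no increase.
Late-return penalty: 57 × €230 = €13,110
Damages plus late penalty: €4,290 + €13,110 = €17,400
Costs and fees: 10% of €17,400 = €1,740
Total recovery: €17,400 + €1,740 = €19,140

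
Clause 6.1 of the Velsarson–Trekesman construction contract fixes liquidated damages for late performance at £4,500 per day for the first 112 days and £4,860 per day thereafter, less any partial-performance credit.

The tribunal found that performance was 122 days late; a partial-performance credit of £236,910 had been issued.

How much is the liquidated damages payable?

Liquidated damages: £315,690

First 112 days: 112 × £4,500 = £504,000
Remaining days: (122 − 112) × £4,860 = £48,600
Accrued per-day damages: £504,000 + £48,600 = £552,600
Less partial-performance credit: £552,600 − £236,910 = £315,690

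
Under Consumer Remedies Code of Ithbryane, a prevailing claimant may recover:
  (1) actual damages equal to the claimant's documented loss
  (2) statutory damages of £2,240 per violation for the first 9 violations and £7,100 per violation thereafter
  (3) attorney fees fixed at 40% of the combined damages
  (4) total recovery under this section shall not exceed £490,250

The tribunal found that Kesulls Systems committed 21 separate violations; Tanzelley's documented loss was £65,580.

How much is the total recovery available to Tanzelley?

First 9 violations: 9 × £2,240 = £20,160
Remaining violations: (21 − 9) × £7,100 = £85,200
Statutory damages: £20,160 + £85,200 = £105,360
Combined damages: £65,580 + £105,360 = £170,940
Attorney fees: 40% of £170,940 = £68,376
Total before cap: £170,940 + £68,376 = £239,316
Cap at £490,250: £239,316 is within the cap, no reduction.

£239,316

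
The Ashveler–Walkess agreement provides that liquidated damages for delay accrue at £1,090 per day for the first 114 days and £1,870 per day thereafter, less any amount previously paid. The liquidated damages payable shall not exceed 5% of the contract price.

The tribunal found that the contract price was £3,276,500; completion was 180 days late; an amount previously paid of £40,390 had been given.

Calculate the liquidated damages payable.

£163,825

First 114 days: 114 × £1,090 = £124,260
Remaining days: (180 − 114) × £1,870 = £123,420
Accrued per-day damages: £124,260 + £123,420 = £247,680
Less amount previously paid: £247,680 − £40,390 = £207,290
Cap: 5% of £3,276,500 = £163,825
Cap at £163,825: £207,290 exceeds the cap → £163,825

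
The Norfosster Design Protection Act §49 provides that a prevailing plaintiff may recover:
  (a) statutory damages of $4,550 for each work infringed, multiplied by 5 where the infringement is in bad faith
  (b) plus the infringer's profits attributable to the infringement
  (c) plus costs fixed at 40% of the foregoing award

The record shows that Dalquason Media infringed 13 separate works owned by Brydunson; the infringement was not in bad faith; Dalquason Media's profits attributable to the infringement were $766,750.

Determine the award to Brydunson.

$1,156,260

Statutory damages: 13 × $4,550 = $59,150
Infringement not in bad faith: no ×5 enhancement.
Combined award: $59,150 + $766,750 = $825,900
Costs: 40% of $825,900 = $330,360
Award plus costs: $825,900 + $330,360 = $1,156,260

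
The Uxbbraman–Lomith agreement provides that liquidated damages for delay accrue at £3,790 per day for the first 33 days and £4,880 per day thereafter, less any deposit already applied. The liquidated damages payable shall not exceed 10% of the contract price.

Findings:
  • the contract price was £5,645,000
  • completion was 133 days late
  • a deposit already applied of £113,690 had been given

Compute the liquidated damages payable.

First 33 days: 33 × £3,790 = £125,070
Remaining days: (133 − 33) × £4,880 = £488,000
Accrued per-day damages: £125,070 + £488,000 = £613,070
Less deposit already applied: £613,070 − £113,690 = £499,380
Cap: 10% of £5,645,000 = £564,500
Cap at £564,500: £499,380 is within the cap, no reduction.

£499,380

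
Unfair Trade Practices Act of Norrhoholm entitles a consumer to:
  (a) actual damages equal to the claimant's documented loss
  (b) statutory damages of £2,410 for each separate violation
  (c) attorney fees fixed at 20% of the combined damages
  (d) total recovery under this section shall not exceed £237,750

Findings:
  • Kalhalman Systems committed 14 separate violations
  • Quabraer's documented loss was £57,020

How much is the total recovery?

Total recovery: £108,912

Statutory damages: 14 × £2,410 = £33,740
Combined damages: £57,020 + £33,740 = £90,760
Attorney fees: 20% of £90,760 = £18,152
Total before cap: £90,760 + £18,152 = £108,912
Cap at £237,750: £108,912 is within the cap, no reduction.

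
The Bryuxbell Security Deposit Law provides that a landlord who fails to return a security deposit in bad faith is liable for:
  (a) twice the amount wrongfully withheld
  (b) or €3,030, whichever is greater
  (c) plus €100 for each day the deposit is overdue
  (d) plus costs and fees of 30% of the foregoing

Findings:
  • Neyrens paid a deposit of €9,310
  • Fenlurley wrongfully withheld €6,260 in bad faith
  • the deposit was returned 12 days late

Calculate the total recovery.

Doubled: 2 × €6,260 = €12,520
Minimum €3,030: €12,520 meets the minimum, no increase.
Late-return penalty: 12 × €100 = €1,200
Damages plus late penalty: €12,520 + €1,200 = €13,720
Costs and fees: 30% of €13,720 = €4,116
Total recovery: €13,720 + €4,116 = €17,836

Recovery: €17,836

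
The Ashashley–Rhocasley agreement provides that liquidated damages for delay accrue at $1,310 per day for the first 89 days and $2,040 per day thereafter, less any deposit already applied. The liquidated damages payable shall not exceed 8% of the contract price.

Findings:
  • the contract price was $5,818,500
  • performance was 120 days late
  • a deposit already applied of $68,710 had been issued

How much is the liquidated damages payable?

$111,120

First 89 days: 89 × $1,310 = $116,590
Remaining days: (120 − 89) × $2,040 = $63,240
Accrued per-day damages: $116,590 + $63,240 = $179,830
Less deposit already applied: $179,830 − $68,710 = $111,120
Cap: 8% of $5,818,500 = $465,480
Cap at $465,480: $111,120 is within the cap, no reduction.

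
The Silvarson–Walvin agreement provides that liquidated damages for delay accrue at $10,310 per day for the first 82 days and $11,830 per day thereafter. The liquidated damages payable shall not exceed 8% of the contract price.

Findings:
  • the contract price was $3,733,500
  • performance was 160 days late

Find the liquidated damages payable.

$298,680

First 82 days: 82 × $10,310 = $845,420
Remaining days: (160 − 82) × $11,830 = $922,740
Accrued per-day damages: $845,420 + $922,740 = $1,768,160
Cap: 8% of $3,733,500 = $298,680
Cap at $298,680: $1,768,160 exceeds the cap → $298,680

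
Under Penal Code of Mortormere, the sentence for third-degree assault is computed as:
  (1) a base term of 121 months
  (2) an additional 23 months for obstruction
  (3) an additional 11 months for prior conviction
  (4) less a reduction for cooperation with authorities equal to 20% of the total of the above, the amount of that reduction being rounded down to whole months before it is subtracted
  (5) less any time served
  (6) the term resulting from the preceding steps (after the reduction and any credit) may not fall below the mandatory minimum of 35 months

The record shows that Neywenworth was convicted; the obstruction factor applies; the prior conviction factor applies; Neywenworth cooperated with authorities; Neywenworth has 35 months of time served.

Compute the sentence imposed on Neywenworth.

Obstruction enhancement: +23 months
Prior conviction enhancement: +11 months
Adjusted term: 121 months + 23 months + 11 months = 155 months
Cooperation with authorities reduction: 20% of 155 months = 31 months (rounded down)
After reduction: 155 − 31 = 124 months
Less time served: 124 months − 35 months = 89 months
Minimum 35 months: 89 months meets the minimum, no increase.

89 months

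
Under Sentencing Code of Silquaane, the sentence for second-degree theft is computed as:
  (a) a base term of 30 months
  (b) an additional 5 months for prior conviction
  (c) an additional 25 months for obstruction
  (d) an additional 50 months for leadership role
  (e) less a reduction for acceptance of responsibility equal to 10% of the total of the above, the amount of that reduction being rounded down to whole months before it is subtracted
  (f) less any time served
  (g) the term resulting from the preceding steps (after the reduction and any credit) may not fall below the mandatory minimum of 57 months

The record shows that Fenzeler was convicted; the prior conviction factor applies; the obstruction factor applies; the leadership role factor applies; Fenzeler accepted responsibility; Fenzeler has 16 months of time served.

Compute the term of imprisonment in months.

83 months

Prior conviction enhancement: +5 months
Obstruction enhancement: +25 months
Leadership role enhancement: +50 months
Adjusted term: 30 months + 5 months + 25 months + 50 months = 110 months
Acceptance of responsibility reduction: 10% of 110 months = 11 months (rounded down)
After reduction: 110 − 11 = 99 months
Less time served: 99 months − 16 months = 83 months
Minimum 57 months: 83 months meets the minimum, no increase.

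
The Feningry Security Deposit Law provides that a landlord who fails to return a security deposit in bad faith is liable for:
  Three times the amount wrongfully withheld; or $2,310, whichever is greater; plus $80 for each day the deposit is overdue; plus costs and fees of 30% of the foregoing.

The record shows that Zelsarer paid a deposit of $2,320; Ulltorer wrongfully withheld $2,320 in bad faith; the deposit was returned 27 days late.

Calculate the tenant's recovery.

$11,856

Trebled: 3 × $2,320 = $6,960
Minimum $2,310: $6,960 meets the minimum, no increase.
Late-return penalty: 27 × $80 = $2,160
Damages plus late penalty: $6,960 + $2,160 = $9,120
Costs and fees: 30% of $9,120 = $2,736
Total recovery: $9,120 + $2,736 = $11,856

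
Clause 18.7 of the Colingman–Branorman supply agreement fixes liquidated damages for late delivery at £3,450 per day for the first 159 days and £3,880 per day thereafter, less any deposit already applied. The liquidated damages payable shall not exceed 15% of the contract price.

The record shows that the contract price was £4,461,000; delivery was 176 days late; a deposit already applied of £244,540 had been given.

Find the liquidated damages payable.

£369,970

First 159 days: 159 × £3,450 = £548,550
Remaining days: (176 − 159) × £3,880 = £65,960
Accrued per-day damages: £548,550 + £65,960 = £614,510
Less deposit already applied: £614,510 − £244,540 = £369,970
Cap: 15% of £4,461,000 = £669,150
Cap at £669,150: £369,970 is within the cap, no reduction.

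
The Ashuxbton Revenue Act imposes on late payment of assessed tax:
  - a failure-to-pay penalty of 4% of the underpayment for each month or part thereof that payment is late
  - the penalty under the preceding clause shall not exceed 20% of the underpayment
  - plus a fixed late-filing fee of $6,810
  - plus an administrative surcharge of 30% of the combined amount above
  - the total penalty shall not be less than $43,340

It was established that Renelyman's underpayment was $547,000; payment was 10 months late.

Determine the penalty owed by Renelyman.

$151,073

Accrued rate: 4% × 10 = 40%, capped at 20% → 20%
Failure-to-pay penalty: 20% of $547,000 = $109,400
Penalty before surcharge: $109,400 + $6,810 = $116,210
Administrative surcharge: 30% of $116,210 = $34,863
Total penalty: $116,210 + $34,863 = $151,073
Minimum $43,340: $151,073 meets the minimum, no increase.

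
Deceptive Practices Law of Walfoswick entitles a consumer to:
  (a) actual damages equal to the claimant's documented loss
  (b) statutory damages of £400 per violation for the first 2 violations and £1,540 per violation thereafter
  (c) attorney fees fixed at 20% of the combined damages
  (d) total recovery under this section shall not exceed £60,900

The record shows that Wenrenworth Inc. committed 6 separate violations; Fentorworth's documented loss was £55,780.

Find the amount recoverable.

First 2 violations: 2 × £400 = £800
Remaining violations: (6 − 2) × £1,540 = £6,160
Statutory damages: £800 + £6,160 = £6,960
Combined damages: £55,780 + £6,960 = £62,740
Attorney fees: 20% of £62,740 = £12,548
Total before cap: £62,740 + £12,548 = £75,288
Cap at £60,900: £75,288 exceeds the cap → £60,900

£60,900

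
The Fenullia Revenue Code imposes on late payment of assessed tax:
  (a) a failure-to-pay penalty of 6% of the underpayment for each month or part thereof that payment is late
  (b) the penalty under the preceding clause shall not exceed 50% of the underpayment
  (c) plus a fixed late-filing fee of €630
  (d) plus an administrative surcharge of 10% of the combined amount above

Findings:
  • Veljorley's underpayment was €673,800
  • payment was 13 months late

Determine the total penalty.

€371,283

Accrued rate: 6% × 13 = 78%, capped at 50% → 50%
Failure-to-pay penalty: 50% of €673,800 = €336,900
Penalty before surcharge: €336,900 + €630 = €337,530
Administrative surcharge: 10% of €337,530 = €33,753
Total penalty: €337,530 + €33,753 = €371,283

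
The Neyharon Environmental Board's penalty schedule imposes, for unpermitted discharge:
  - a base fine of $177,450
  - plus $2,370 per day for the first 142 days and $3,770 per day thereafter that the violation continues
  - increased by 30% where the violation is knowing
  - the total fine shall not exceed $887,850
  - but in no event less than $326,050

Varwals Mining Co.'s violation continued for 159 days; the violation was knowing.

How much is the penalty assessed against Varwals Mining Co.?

First 142 days: 142 × $2,370 = $336,540
Remaining days: (159 − 142) × $3,770 = $64,090
Per-day component: $336,540 + $64,090 = $400,630
Base plus per-day: $177,450 + $400,630 = $578,080
Enhancement: 30% of $578,080 = $173,424
Enhanced fine: $578,080 + $173,424 = $751,504
Cap at $887,850: $751,504 is within the cap, no reduction.
Minimum $326,050: $751,504 meets the minimum, no increase.

$751,504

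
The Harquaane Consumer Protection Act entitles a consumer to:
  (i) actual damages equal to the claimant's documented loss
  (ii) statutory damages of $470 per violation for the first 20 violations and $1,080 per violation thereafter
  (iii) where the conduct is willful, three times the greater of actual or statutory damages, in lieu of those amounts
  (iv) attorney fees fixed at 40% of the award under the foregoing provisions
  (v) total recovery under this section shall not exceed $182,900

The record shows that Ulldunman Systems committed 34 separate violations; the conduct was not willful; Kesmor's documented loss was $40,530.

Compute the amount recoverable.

First 20 violations: 20 × $470 = $9,400
Remaining violations: (34 − 20) × $1,080 = $15,120
Statutory damages: $9,400 + $15,120 = $24,520
Conduct not willful: the in-lieu enhancement does not apply.
Actual plus statutory damages: $40,530 + $24,520 = $65,050
Attorney fees: 40% of $65,050 = $26,020
Total before cap: $65,050 + $26,020 = $91,070
Cap at $182,900: $91,070 is within the cap, no reduction.

Total recovery: $91,070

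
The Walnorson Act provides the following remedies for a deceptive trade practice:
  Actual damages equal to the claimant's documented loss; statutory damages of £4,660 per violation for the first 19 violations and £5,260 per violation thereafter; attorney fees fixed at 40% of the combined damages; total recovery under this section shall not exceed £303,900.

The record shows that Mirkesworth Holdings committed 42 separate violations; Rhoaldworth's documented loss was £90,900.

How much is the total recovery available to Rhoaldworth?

Total recovery: £303,900

First 19 violations: 19 × £4,660 = £88,540
Remaining violations: (42 − 19) × £5,260 = £120,980
Statutory damages: £88,540 + £120,980 = £209,520
Combined damages: £90,900 + £209,520 = £300,420
Attorney fees: 40% of £300,420 = £120,168
Total before cap: £300,420 + £120,168 = £420,588
Cap at £303,900: £420,588 exceeds the cap → £303,900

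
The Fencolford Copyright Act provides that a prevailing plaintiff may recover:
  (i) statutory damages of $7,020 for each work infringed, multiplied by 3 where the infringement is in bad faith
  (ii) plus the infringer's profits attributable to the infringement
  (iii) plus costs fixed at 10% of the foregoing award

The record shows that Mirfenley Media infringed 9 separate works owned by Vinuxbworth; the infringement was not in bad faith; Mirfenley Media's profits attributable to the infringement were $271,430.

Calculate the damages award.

$368,071

Statutory damages: 9 × $7,020 = $63,180
Infringement not in bad faith: no ×3 enhancement.
Combined award: $63,180 + $271,430 = $334,610
Costs: 10% of $334,610 = $33,461
Award plus costs: $334,610 + $33,461 = $368,071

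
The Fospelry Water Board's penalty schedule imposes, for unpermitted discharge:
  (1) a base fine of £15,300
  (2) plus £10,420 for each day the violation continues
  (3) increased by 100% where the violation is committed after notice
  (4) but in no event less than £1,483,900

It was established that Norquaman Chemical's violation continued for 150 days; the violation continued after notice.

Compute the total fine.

Civil penalty: £3,156,600

Per-day component: 150 × £10,420 = £1,563,000
Base plus per-day: £15,300 + £1,563,000 = £1,578,300
Enhancement: 100% of £1,578,300 = £1,578,300
Enhanced fine: £1,578,300 + £1,578,300 = £3,156,600
Minimum £1,483,900: £3,156,600 meets the minimum, no increase.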